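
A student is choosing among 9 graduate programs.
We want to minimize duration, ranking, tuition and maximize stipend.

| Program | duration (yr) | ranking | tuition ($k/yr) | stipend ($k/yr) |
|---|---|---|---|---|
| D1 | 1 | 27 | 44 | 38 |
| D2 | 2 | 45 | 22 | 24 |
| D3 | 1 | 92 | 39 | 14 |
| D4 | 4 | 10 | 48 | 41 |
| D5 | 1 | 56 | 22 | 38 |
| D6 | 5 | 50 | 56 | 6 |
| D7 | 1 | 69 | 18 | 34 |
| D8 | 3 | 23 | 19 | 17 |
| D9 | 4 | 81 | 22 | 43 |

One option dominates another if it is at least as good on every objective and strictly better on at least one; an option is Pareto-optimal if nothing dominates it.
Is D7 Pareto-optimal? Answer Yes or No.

D1: worse on tuition (44 vs 18).
D2: worse on duration (2 vs 1).
D3: worse on ranking (92 vs 69).
D4: worse on duration (4 vs 1).
D5: worse on tuition (22 vs 18).
D6: worse on duration (5 vs 1).
D8: worse on duration (3 vs 1).
D9: worse on duration (4 vs 1).
No option is at least as good as D7 on every objective and strictly better on one.

Yes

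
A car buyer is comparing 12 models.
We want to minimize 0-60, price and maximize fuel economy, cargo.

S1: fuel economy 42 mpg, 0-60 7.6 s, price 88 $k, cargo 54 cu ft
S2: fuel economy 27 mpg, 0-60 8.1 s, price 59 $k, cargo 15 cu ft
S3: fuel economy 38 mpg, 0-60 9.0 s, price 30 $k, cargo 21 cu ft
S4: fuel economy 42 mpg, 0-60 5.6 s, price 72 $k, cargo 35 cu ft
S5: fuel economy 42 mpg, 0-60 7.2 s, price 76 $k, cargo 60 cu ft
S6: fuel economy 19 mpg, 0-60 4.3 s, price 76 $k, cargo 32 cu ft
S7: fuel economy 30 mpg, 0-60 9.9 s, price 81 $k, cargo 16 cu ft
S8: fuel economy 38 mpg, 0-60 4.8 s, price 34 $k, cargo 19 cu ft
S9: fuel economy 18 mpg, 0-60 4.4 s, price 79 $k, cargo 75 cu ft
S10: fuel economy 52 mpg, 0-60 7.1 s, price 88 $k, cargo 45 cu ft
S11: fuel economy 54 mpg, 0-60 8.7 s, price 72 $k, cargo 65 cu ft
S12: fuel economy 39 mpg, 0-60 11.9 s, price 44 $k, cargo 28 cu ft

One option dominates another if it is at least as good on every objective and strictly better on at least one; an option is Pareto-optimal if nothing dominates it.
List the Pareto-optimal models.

S3, S4, S5, S6, S8, S9, S10, S11, S12

S1: dominated by S5 (fuel economy 42≥42, 0-60 7.2≤7.6, price 76≤88, cargo 60≥54).
S2: dominated by S8 (fuel economy 38≥27, 0-60 4.8≤8.1, price 34≤59, cargo 19≥15).
S3: not dominated (best price).
S4: not dominated.
S5: not dominated.
S6: not dominated (best 0-60).
S7: dominated by S3 (fuel economy 38≥30, 0-60 9.0≤9.9, price 30≤81, cargo 21≥16).
S8: not dominated.
S9: not dominated (best cargo).
S10: not dominated.
S11: not dominated (best fuel economy).
S12: not dominated.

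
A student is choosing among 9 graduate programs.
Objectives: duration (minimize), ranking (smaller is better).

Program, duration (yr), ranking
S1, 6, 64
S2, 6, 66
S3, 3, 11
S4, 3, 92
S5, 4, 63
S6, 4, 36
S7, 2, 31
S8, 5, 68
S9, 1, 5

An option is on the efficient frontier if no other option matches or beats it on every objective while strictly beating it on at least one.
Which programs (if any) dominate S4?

S3: duration 3≤3, ranking 11≤92 — dominates S4.
S7: duration 2≤3, ranking 31≤92 — dominates S4.
S9: duration 1≤3, ranking 5≤92 — dominates S4.
Others (S1, S2, S5, S6, S8) are each worse than S4 on at least one objective.

S3, S7, S9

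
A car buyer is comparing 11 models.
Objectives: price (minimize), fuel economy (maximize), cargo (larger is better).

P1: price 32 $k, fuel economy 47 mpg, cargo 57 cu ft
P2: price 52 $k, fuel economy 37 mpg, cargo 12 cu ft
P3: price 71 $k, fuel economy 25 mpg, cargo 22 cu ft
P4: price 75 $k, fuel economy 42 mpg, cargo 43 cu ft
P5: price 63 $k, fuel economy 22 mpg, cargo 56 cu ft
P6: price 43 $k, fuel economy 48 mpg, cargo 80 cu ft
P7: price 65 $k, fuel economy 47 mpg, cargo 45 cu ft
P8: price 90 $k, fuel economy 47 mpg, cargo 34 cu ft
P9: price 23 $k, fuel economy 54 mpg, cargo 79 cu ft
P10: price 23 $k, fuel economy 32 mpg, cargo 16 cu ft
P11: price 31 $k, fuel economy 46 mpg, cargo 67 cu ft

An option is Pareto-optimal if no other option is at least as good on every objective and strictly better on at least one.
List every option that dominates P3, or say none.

P1, P6, P7, P9, P11

P1: price 32≤71, fuel economy 47≥25, cargo 57≥22 — dominates P3.
P6: price 43≤71, fuel economy 48≥25, cargo 80≥22 — dominates P3.
P7: price 65≤71, fuel economy 47≥25, cargo 45≥22 — dominates P3.
P9: price 23≤71, fuel economy 54≥25, cargo 79≥22 — dominates P3.
P11: price 31≤71, fuel economy 46≥25, cargo 67≥22 — dominates P3.
Others (P2, P4, P5, P8, P10) are each worse than P3 on at least one objective.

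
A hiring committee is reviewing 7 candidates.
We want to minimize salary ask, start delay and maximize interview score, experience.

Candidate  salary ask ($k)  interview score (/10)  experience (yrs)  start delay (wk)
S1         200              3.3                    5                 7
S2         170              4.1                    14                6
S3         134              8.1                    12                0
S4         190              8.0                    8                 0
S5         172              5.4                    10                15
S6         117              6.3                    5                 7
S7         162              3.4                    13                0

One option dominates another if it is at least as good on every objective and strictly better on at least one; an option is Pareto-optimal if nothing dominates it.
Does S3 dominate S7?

S3 vs S7: S3 is worse on experience (12 vs 13), so it does not dominate S7.

No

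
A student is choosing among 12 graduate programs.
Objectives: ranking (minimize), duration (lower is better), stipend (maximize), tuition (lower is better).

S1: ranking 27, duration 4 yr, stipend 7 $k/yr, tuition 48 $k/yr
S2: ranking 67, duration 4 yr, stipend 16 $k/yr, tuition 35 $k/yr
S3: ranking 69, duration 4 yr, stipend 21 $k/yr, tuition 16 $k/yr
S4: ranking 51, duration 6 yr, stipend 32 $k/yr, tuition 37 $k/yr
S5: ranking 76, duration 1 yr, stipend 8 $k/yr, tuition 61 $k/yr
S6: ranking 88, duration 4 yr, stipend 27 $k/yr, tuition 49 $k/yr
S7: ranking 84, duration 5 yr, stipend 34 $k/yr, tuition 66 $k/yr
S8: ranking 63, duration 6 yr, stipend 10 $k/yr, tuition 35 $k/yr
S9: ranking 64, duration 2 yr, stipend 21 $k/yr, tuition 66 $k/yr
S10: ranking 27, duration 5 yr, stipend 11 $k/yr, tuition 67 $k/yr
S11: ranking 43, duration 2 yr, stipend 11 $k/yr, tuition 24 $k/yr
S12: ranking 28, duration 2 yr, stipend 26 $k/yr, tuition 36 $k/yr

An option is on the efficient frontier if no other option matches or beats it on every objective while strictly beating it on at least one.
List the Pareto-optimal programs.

S1: not dominated.
S2: not dominated.
S3: not dominated (best tuition).
S4: not dominated.
S5: not dominated (best duration).
S6: not dominated.
S7: not dominated (best stipend).
S8: dominated by S11 (ranking 43≤63, duration 2≤6, stipend 11≥10, tuition 24≤35).
S9: dominated by S12 (ranking 28≤64, duration 2≤2, stipend 26≥21, tuition 36≤66).
S10: not dominated.
S11: not dominated.
S12: not dominated.

S1, S2, S3, S4, S5, S6, S7, S10, S11, S12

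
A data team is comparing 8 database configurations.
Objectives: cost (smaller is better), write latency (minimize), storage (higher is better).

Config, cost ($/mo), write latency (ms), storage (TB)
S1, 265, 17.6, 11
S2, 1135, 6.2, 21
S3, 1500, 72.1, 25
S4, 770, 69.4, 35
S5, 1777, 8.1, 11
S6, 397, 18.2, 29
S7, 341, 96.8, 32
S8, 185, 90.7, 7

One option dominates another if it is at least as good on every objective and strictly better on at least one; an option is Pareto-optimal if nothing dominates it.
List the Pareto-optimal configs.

S1: not dominated.
S2: not dominated (best write latency).
S3: dominated by S4 (cost 770≤1500, write latency 69.4≤72.1, storage 35≥25).
S4: not dominated (best storage).
S5: dominated by S2 (cost 1135≤1777, write latency 6.2≤8.1, storage 21≥11).
S6: not dominated.
S7: not dominated.
S8: not dominated (best cost).

S1, S2, S4, S6, S7, S8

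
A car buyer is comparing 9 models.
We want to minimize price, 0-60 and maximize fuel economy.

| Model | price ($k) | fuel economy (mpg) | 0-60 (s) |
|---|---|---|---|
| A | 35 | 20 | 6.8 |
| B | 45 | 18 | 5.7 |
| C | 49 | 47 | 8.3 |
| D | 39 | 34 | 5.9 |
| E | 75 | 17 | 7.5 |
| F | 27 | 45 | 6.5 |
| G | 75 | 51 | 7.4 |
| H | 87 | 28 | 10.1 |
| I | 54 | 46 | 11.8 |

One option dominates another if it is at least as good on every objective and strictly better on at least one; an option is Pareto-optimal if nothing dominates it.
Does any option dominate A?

Yes

F vs A: price 27≤35, fuel economy 45≥20, 0-60 6.5≤6.8 — F is at least as good on every objective and strictly better on at least one, so F dominates A.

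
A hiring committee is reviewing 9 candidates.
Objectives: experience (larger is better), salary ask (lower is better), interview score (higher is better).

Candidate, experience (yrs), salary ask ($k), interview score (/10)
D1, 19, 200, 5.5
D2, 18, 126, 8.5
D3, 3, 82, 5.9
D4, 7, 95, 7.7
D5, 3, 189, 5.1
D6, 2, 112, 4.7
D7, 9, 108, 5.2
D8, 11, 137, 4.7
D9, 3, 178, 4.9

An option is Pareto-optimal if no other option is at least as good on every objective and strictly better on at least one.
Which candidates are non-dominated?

D1: not dominated (best experience).
D2: not dominated (best interview score).
D3: not dominated (best salary ask).
D4: not dominated.
D5: dominated by D2 (experience 18≥3, salary ask 126≤189, interview score 8.5≥5.1).
D6: dominated by D3 (experience 3≥2, salary ask 82≤112, interview score 5.9≥4.7).
D7: not dominated.
D8: dominated by D2 (experience 18≥11, salary ask 126≤137, interview score 8.5≥4.7).
D9: dominated by D2 (experience 18≥3, salary ask 126≤178, interview score 8.5≥4.9).

D1, D2, D3, D4, D7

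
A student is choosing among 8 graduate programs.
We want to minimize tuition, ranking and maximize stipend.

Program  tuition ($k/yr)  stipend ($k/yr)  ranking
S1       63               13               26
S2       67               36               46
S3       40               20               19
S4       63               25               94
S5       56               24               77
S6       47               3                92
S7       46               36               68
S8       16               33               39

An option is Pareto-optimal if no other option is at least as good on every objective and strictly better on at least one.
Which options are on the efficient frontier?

S1: dominated by S3 (tuition 40≤63, stipend 20≥13, ranking 19≤26).
S2: not dominated.
S3: not dominated (best ranking).
S4: dominated by S7 (tuition 46≤63, stipend 36≥25, ranking 68≤94).
S5: dominated by S7 (tuition 46≤56, stipend 36≥24, ranking 68≤77).
S6: dominated by S3 (tuition 40≤47, stipend 20≥3, ranking 19≤92).
S7: not dominated.
S8: not dominated (best tuition).

S2, S3, S7, S8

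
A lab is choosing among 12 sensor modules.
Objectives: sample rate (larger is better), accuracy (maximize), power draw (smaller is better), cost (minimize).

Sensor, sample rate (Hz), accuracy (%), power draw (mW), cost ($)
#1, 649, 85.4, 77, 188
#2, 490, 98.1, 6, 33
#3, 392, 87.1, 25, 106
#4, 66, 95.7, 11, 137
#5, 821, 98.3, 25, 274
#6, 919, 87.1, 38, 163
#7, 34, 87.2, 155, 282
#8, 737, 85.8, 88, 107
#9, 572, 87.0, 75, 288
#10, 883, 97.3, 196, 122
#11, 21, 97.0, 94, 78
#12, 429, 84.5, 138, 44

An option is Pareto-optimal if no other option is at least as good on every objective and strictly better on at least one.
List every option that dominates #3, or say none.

#2: sample rate 490≥392, accuracy 98.1≥87.1, power draw 6≤25, cost 33≤106 — dominates #3.
Others (#1, #4, #5, #6, #7, #8, #9, #10, #11, #12) are each worse than #3 on at least one objective.

#2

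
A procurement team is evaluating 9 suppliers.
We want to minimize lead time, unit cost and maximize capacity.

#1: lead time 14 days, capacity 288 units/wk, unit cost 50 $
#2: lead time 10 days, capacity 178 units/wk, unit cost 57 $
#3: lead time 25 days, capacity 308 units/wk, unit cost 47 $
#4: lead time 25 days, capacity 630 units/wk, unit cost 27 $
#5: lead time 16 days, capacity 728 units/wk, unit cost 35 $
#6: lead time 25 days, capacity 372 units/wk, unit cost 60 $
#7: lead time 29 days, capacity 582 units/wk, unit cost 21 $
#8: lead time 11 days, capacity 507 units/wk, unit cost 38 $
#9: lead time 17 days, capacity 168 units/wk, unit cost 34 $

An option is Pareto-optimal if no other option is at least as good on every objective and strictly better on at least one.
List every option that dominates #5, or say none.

none

#1: worse on capacity (288 vs 728).
#2: worse on capacity (178 vs 728).
#3: worse on lead time (25 vs 16).
#4: worse on lead time (25 vs 16).
#6: worse on lead time (25 vs 16).
#7: worse on lead time (29 vs 16).
#8: worse on capacity (507 vs 728).
#9: worse on lead time (17 vs 16).
No option dominates #5.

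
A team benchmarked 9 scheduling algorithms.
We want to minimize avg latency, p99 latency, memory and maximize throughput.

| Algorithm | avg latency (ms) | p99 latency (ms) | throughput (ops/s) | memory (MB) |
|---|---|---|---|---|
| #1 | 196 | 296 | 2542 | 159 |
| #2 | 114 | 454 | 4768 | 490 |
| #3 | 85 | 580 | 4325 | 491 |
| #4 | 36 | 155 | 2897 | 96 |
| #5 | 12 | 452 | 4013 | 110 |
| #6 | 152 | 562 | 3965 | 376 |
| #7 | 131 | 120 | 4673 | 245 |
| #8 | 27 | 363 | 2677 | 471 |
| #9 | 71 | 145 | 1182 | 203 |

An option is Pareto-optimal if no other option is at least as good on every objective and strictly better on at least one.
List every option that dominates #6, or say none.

#5, #7

#5: avg latency 12≤152, p99 latency 452≤562, throughput 4013≥3965, memory 110≤376 — dominates #6.
#7: avg latency 131≤152, p99 latency 120≤562, throughput 4673≥3965, memory 245≤376 — dominates #6.
Others (#1, #2, #3, #4, #8, #9) are each worse than #6 on at least one objective.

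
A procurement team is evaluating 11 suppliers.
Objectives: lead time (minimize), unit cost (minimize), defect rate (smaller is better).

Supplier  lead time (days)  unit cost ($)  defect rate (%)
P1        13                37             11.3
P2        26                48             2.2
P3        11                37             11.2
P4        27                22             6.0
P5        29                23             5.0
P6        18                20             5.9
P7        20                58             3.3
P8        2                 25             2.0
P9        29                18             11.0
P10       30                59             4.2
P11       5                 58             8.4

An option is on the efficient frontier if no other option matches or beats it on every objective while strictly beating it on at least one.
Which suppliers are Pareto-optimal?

P5, P6, P8, P9

P1: dominated by P3 (lead time 11≤13, unit cost 37≤37, defect rate 11.2≤11.3).
P2: dominated by P8 (lead time 2≤26, unit cost 25≤48, defect rate 2.0≤2.2).
P3: dominated by P8 (lead time 2≤11, unit cost 25≤37, defect rate 2.0≤11.2).
P4: dominated by P6 (lead time 18≤27, unit cost 20≤22, defect rate 5.9≤6.0).
P5: not dominated.
P6: not dominated.
P7: dominated by P8 (lead time 2≤20, unit cost 25≤58, defect rate 2.0≤3.3).
P8: not dominated (best lead time).
P9: not dominated (best unit cost).
P10: dominated by P2 (lead time 26≤30, unit cost 48≤59, defect rate 2.2≤4.2).
P11: dominated by P8 (lead time 2≤5, unit cost 25≤58, defect rate 2.0≤8.4).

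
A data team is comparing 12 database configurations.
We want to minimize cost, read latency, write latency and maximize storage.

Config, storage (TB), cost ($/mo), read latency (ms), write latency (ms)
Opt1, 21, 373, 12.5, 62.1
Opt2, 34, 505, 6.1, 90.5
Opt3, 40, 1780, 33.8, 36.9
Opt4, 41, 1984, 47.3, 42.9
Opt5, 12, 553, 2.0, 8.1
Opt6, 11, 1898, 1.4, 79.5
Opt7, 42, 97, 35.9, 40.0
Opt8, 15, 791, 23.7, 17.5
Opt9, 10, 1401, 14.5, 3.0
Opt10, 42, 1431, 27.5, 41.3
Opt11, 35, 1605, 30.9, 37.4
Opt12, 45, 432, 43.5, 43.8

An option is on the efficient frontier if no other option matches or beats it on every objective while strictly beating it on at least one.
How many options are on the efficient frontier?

11

Opt1: not dominated.
Opt2: not dominated.
Opt3: not dominated.
Opt4: dominated by Opt7 (storage 42≥41, cost 97≤1984, read latency 35.9≤47.3, write latency 40.0≤42.9).
Opt5: not dominated.
Opt6: not dominated (best read latency).
Opt7: not dominated (best cost).
Opt8: not dominated.
Opt9: not dominated (best write latency).
Opt10: not dominated.
Opt11: not dominated.
Opt12: not dominated (best storage).
Pareto-optimal: Opt1, Opt2, Opt3, Opt5, Opt6, Opt7, Opt8, Opt9, Opt10, Opt11, Opt12 → 11.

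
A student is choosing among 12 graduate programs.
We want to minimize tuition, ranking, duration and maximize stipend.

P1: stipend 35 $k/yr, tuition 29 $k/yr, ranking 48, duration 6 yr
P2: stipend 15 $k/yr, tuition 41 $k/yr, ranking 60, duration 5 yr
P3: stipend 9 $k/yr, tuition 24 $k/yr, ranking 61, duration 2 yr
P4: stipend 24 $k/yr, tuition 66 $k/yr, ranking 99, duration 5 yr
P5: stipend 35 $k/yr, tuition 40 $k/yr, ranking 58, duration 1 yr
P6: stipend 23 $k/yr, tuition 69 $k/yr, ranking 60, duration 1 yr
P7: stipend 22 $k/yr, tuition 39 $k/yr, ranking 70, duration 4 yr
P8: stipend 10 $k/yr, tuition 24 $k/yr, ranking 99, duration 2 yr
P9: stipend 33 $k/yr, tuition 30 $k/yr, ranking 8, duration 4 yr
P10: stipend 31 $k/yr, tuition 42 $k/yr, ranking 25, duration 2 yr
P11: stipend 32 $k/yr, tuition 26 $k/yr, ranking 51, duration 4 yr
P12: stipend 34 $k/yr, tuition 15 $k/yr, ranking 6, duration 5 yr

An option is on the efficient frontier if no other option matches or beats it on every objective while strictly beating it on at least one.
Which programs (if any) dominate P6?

P5: stipend 35≥23, tuition 40≤69, ranking 58≤60, duration 1≤1 — dominates P6.
Others (P1, P2, P3, P4, P7, P8, P9, P10, P11, P12) are each worse than P6 on at least one objective.

P5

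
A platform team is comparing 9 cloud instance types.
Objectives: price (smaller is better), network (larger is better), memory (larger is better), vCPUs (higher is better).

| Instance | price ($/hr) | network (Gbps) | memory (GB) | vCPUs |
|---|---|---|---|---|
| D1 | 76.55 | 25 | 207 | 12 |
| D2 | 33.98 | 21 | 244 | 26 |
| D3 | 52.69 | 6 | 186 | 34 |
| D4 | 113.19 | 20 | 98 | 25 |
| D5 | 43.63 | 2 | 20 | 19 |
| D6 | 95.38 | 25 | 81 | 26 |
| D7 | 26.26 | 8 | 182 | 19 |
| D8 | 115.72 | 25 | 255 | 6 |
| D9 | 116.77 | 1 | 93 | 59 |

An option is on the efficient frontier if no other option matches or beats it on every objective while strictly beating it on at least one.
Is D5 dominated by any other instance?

Yes

D2 vs D5: price 33.98≤43.63, network 21≥2, memory 244≥20, vCPUs 26≥19 — D2 is at least as good on every objective and strictly better on at least one, so D2 dominates D5.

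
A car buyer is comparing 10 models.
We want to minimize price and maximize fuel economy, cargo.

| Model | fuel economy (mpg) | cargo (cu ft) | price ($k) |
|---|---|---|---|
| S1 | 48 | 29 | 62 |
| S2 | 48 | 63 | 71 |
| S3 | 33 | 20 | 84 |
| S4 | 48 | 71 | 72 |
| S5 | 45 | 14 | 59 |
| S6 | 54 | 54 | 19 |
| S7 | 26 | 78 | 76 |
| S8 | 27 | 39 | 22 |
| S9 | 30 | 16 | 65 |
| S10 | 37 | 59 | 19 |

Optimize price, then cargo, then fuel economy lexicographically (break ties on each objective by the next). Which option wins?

First minimize price: best is 19, kept {S6, S10}.
Then maximize cargo: best is 59, kept {S10}.

S10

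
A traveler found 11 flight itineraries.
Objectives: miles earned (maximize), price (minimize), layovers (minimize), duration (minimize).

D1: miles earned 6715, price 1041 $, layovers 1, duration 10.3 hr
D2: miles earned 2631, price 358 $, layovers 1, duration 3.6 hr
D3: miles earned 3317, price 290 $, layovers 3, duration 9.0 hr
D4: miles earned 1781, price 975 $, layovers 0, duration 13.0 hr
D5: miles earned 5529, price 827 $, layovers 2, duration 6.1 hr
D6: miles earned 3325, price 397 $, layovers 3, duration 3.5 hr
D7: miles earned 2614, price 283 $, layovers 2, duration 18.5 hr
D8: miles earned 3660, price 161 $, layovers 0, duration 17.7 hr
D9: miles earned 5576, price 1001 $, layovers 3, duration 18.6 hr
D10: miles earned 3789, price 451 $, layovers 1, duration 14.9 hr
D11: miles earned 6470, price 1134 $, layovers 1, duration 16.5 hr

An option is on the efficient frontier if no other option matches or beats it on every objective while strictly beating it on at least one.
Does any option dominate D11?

D1 vs D11: miles earned 6715≥6470, price 1041≤1134, layovers 1≤1, duration 10.3≤16.5 — D1 is at least as good on every objective and strictly better on at least one, so D1 dominates D11.

Yes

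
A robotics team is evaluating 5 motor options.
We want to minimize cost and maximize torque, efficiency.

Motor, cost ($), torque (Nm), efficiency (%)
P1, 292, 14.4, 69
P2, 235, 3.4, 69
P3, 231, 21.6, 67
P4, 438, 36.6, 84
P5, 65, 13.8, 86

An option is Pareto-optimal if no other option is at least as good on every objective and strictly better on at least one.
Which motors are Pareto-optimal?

P1: not dominated.
P2: dominated by P5 (cost 65≤235, torque 13.8≥3.4, efficiency 86≥69).
P3: not dominated.
P4: not dominated (best torque).
P5: not dominated (best cost).

P1, P3, P4, P5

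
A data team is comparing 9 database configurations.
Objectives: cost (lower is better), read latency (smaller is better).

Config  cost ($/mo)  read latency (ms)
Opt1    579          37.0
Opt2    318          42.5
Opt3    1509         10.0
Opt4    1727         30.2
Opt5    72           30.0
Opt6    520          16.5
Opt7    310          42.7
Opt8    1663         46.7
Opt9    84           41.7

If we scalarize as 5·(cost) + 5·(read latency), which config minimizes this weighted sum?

Opt5

Opt1: 5·579 + 5·37.0 = 3080.0
Opt2: 5·318 + 5·42.5 = 1802.5
Opt3: 5·1509 + 5·10.0 = 7595.0
Opt4: 5·1727 + 5·30.2 = 8786.0
Opt5: 5·72 + 5·30.0 = 510.0
Opt6: 5·520 + 5·16.5 = 2682.5
Opt7: 5·310 + 5·42.7 = 1763.5
Opt8: 5·1663 + 5·46.7 = 8548.5
Opt9: 5·84 + 5·41.7 = 628.5
Lowest: Opt5 at 510.0.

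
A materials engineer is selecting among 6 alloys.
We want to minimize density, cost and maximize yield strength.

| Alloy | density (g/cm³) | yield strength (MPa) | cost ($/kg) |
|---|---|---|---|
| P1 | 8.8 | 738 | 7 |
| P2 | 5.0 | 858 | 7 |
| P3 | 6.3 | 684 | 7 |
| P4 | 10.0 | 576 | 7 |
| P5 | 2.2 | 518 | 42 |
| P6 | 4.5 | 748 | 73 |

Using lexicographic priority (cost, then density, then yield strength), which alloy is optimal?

First minimize cost: best is 7, kept {P1, P2, P3, P4}.
Then minimize density: best is 5.0, kept {P2}.

P2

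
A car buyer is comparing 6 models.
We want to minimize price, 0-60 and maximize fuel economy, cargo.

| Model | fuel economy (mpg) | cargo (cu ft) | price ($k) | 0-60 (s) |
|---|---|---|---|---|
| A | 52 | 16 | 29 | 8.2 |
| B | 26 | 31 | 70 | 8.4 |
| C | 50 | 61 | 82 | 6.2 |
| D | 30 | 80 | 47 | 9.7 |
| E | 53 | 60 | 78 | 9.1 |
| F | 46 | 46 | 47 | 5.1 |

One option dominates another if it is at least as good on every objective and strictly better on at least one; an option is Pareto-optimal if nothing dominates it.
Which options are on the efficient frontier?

A, C, D, E, F

A: not dominated (best price).
B: dominated by F (fuel economy 46≥26, cargo 46≥31, price 47≤70, 0-60 5.1≤8.4).
C: not dominated.
D: not dominated (best cargo).
E: not dominated (best fuel economy).
F: not dominated (best 0-60).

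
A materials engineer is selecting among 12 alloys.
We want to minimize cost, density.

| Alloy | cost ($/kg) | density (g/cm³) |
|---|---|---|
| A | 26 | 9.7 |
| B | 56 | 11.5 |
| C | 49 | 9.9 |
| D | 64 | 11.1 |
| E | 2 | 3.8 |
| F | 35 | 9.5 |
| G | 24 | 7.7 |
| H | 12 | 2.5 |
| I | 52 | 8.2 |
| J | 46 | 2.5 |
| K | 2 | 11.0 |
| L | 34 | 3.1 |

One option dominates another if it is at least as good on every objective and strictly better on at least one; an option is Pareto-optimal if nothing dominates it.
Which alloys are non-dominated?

A: dominated by E (cost 2≤26, density 3.8≤9.7).
B: dominated by A (cost 26≤56, density 9.7≤11.5).
C: dominated by A (cost 26≤49, density 9.7≤9.9).
D: dominated by A (cost 26≤64, density 9.7≤11.1).
E: not dominated.
F: dominated by E (cost 2≤35, density 3.8≤9.5).
G: dominated by E (cost 2≤24, density 3.8≤7.7).
H: not dominated.
I: dominated by E (cost 2≤52, density 3.8≤8.2).
J: dominated by H (cost 12≤46, density 2.5≤2.5).
K: dominated by E (cost 2≤2, density 3.8≤11.0).
L: dominated by H (cost 12≤34, density 2.5≤3.1).

E, H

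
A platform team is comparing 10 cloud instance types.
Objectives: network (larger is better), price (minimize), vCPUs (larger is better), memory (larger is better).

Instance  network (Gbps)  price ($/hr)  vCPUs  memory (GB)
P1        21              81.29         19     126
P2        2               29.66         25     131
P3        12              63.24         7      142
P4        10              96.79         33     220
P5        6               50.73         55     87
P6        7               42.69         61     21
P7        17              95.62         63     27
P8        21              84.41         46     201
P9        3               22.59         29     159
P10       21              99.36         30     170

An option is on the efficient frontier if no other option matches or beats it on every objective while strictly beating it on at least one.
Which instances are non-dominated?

P1: not dominated.
P2: dominated by P9 (network 3≥2, price 22.59≤29.66, vCPUs 29≥25, memory 159≥131).
P3: not dominated.
P4: not dominated (best memory).
P5: not dominated.
P6: not dominated.
P7: not dominated (best vCPUs).
P8: not dominated.
P9: not dominated (best price).
P10: dominated by P8 (network 21≥21, price 84.41≤99.36, vCPUs 46≥30, memory 201≥170).

P1, P3, P4, P5, P6, P7, P8, P9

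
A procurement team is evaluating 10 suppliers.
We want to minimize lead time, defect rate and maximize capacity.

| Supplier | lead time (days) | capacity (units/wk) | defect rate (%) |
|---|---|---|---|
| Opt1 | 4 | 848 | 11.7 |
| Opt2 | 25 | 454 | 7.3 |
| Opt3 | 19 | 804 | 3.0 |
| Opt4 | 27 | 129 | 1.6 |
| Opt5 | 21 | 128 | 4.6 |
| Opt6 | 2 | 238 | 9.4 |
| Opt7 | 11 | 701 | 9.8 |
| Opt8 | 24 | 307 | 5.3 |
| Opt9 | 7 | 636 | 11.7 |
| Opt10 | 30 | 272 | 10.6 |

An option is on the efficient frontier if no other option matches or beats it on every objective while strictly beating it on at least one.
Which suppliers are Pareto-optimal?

Opt1: not dominated (best capacity).
Opt2: dominated by Opt3 (lead time 19≤25, capacity 804≥454, defect rate 3.0≤7.3).
Opt3: not dominated.
Opt4: not dominated (best defect rate).
Opt5: dominated by Opt3 (lead time 19≤21, capacity 804≥128, defect rate 3.0≤4.6).
Opt6: not dominated (best lead time).
Opt7: not dominated.
Opt8: dominated by Opt3 (lead time 19≤24, capacity 804≥307, defect rate 3.0≤5.3).
Opt9: dominated by Opt1 (lead time 4≤7, capacity 848≥636, defect rate 11.7≤11.7).
Opt10: dominated by Opt2 (lead time 25≤30, capacity 454≥272, defect rate 7.3≤10.6).

Opt1, Opt3, Opt4, Opt6, Opt7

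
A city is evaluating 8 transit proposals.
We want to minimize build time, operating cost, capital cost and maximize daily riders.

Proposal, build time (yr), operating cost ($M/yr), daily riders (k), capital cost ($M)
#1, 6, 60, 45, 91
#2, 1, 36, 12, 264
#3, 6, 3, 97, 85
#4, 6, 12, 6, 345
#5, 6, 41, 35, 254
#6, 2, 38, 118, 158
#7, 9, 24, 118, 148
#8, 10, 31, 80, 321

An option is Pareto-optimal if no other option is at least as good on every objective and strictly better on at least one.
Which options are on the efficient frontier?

#2, #3, #6, #7

#1: dominated by #3 (build time 6≤6, operating cost 3≤60, daily riders 97≥45, capital cost 85≤91).
#2: not dominated (best build time).
#3: not dominated (best operating cost).
#4: dominated by #3 (build time 6≤6, operating cost 3≤12, daily riders 97≥6, capital cost 85≤345).
#5: dominated by #3 (build time 6≤6, operating cost 3≤41, daily riders 97≥35, capital cost 85≤254).
#6: not dominated.
#7: not dominated.
#8: dominated by #3 (build time 6≤10, operating cost 3≤31, daily riders 97≥80, capital cost 85≤321).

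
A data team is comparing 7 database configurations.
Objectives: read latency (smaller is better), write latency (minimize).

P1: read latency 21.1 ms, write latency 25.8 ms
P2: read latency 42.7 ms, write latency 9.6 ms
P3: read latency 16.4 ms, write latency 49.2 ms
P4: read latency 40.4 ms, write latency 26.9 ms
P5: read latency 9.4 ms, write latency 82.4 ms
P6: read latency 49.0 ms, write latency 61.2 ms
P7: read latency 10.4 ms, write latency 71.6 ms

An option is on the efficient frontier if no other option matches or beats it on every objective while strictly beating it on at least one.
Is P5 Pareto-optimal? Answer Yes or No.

P1: worse on read latency (21.1 vs 9.4).
P2: worse on read latency (42.7 vs 9.4).
P3: worse on read latency (16.4 vs 9.4).
P4: worse on read latency (40.4 vs 9.4).
P6: worse on read latency (49.0 vs 9.4).
P7: worse on read latency (10.4 vs 9.4).
No option is at least as good as P5 on every objective and strictly better on one.

Yes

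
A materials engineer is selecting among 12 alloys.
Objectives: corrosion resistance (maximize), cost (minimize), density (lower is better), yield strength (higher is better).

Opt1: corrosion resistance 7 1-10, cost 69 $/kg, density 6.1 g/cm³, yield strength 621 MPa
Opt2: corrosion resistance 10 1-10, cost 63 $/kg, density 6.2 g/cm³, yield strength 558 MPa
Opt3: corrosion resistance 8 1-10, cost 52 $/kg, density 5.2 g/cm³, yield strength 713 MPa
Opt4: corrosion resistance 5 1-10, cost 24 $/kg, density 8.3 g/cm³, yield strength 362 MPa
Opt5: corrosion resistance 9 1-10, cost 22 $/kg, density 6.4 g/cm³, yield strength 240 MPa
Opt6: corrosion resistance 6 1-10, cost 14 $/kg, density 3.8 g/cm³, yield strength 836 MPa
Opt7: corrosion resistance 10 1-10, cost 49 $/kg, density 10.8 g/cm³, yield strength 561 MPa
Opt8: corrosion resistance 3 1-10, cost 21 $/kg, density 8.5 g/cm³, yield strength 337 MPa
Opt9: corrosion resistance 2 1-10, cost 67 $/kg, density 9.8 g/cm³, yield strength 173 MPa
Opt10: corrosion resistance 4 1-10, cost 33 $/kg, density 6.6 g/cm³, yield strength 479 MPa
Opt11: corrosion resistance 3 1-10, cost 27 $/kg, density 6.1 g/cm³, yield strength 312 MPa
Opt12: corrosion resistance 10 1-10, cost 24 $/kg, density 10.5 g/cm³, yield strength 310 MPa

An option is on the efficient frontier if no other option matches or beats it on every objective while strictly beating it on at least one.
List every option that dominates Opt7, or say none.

Opt1: worse on corrosion resistance (7 vs 10).
Opt2: worse on cost (63 vs 49).
Opt3: worse on corrosion resistance (8 vs 10).
Opt4: worse on corrosion resistance (5 vs 10).
Opt5: worse on corrosion resistance (9 vs 10).
Opt6: worse on corrosion resistance (6 vs 10).
Opt8: worse on corrosion resistance (3 vs 10).
Opt9: worse on corrosion resistance (2 vs 10).
Opt10: worse on corrosion resistance (4 vs 10).
Opt11: worse on corrosion resistance (3 vs 10).
Opt12: worse on yield strength (310 vs 561).
No option dominates Opt7.

none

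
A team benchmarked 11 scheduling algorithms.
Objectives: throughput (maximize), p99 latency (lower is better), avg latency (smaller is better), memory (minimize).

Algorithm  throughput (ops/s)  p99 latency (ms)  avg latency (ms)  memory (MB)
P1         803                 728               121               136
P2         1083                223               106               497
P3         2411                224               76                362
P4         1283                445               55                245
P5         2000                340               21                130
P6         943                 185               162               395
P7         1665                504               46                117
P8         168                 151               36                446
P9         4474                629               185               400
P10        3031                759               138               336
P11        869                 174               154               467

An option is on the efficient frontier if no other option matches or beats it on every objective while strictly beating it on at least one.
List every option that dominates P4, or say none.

P5

P5: throughput 2000≥1283, p99 latency 340≤445, avg latency 21≤55, memory 130≤245 — dominates P4.
Others (P1, P2, P3, P6, P7, P8, P9, P10, P11) are each worse than P4 on at least one objective.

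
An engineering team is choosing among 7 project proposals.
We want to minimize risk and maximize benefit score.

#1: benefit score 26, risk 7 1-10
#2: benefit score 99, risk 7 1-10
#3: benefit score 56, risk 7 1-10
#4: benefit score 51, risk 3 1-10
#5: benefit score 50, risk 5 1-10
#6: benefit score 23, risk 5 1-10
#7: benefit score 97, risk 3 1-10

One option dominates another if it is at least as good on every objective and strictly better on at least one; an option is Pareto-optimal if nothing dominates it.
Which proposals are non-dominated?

#2, #7

#1: dominated by #2 (benefit score 99≥26, risk 7≤7).
#2: not dominated (best benefit score).
#3: dominated by #2 (benefit score 99≥56, risk 7≤7).
#4: dominated by #7 (benefit score 97≥51, risk 3≤3).
#5: dominated by #4 (benefit score 51≥50, risk 3≤5).
#6: dominated by #4 (benefit score 51≥23, risk 3≤5).
#7: not dominated.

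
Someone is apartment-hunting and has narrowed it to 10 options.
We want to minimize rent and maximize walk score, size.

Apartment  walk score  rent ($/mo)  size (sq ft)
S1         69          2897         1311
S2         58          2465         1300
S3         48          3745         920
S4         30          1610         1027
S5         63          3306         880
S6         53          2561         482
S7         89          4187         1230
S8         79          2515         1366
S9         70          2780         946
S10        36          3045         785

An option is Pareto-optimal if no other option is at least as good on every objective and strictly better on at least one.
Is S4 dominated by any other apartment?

No

S1: worse on rent (2897 vs 1610).
S2: worse on rent (2465 vs 1610).
S3: worse on rent (3745 vs 1610).
S5: worse on rent (3306 vs 1610).
S6: worse on rent (2561 vs 1610).
S7: worse on rent (4187 vs 1610).
S8: worse on rent (2515 vs 1610).
S9: worse on rent (2780 vs 1610).
S10: worse on rent (3045 vs 1610).
No option is at least as good as S4 on every objective and strictly better on one.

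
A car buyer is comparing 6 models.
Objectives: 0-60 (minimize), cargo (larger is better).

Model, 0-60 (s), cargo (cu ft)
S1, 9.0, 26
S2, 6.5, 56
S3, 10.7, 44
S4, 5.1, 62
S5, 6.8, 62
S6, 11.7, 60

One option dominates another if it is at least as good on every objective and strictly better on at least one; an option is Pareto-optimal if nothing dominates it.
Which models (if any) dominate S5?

S4: 0-60 5.1≤6.8, cargo 62≥62 — dominates S5.
Others (S1, S2, S3, S6) are each worse than S5 on at least one objective.

S4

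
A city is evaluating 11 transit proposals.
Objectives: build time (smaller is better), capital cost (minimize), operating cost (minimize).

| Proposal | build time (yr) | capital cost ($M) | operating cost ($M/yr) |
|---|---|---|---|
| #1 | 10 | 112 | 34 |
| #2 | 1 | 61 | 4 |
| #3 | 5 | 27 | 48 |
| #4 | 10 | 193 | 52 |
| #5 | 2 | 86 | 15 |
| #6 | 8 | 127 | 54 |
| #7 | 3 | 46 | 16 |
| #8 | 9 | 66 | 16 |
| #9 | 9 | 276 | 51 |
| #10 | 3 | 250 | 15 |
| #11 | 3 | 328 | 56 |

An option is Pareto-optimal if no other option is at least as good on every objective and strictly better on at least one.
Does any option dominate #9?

Yes

#2 vs #9: build time 1≤9, capital cost 61≤276, operating cost 4≤51 — #2 is at least as good on every objective and strictly better on at least one, so #2 dominates #9.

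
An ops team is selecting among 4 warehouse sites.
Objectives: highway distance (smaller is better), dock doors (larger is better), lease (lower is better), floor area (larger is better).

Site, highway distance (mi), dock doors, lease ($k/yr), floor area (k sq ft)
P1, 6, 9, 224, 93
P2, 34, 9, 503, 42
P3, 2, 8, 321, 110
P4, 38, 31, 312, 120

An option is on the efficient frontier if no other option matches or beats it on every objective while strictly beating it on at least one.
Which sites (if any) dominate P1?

P2: worse on highway distance (34 vs 6).
P3: worse on dock doors (8 vs 9).
P4: worse on highway distance (38 vs 6).
No option dominates P1.

none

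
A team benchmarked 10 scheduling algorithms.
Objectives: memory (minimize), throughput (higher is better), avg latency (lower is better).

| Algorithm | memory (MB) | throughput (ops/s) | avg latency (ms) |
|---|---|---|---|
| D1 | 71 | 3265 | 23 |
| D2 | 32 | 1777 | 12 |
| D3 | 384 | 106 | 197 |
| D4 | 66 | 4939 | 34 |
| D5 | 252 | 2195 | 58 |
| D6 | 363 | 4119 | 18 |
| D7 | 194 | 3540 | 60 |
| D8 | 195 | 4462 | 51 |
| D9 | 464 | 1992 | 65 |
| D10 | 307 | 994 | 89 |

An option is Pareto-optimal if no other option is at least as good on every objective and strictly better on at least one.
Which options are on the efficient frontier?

D1: not dominated.
D2: not dominated (best memory).
D3: dominated by D1 (memory 71≤384, throughput 3265≥106, avg latency 23≤197).
D4: not dominated (best throughput).
D5: dominated by D1 (memory 71≤252, throughput 3265≥2195, avg latency 23≤58).
D6: not dominated.
D7: dominated by D4 (memory 66≤194, throughput 4939≥3540, avg latency 34≤60).
D8: dominated by D4 (memory 66≤195, throughput 4939≥4462, avg latency 34≤51).
D9: dominated by D1 (memory 71≤464, throughput 3265≥1992, avg latency 23≤65).
D10: dominated by D1 (memory 71≤307, throughput 3265≥994, avg latency 23≤89).

D1, D2, D4, D6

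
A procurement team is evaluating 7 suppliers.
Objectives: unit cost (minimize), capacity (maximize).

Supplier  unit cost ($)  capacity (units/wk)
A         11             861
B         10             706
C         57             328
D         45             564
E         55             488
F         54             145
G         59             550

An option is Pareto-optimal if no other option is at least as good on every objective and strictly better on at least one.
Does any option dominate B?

A: worse on unit cost (11 vs 10).
C: worse on unit cost (57 vs 10).
D: worse on unit cost (45 vs 10).
E: worse on unit cost (55 vs 10).
F: worse on unit cost (54 vs 10).
G: worse on unit cost (59 vs 10).
No option is at least as good as B on every objective and strictly better on one.

No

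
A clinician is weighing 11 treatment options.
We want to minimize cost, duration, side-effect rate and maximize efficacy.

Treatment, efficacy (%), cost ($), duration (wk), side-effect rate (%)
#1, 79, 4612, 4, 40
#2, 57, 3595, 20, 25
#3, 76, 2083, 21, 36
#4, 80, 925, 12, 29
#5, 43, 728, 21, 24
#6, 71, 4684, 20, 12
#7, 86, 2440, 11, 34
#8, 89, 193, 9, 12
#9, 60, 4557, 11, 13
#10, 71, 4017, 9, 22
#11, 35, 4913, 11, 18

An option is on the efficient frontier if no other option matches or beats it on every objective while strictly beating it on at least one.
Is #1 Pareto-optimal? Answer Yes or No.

Yes

#2: worse on efficacy (57 vs 79).
#3: worse on efficacy (76 vs 79).
#4: worse on duration (12 vs 4).
#5: worse on efficacy (43 vs 79).
#6: worse on efficacy (71 vs 79).
#7: worse on duration (11 vs 4).
#8: worse on duration (9 vs 4).
#9: worse on efficacy (60 vs 79).
#10: worse on efficacy (71 vs 79).
#11: worse on efficacy (35 vs 79).
No option is at least as good as #1 on every objective and strictly better on one.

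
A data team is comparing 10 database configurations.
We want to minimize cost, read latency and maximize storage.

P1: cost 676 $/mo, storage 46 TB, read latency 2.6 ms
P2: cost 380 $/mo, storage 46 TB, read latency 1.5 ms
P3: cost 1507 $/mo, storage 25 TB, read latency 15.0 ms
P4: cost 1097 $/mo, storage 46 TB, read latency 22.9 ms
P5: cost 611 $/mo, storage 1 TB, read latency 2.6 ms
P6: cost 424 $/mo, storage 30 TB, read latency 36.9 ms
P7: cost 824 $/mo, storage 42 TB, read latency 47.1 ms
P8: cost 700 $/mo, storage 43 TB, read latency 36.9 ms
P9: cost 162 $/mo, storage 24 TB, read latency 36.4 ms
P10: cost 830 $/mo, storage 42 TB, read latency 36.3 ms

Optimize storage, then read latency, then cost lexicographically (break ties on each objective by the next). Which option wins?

P2

First maximize storage: best is 46, kept {P1, P2, P4}.
Then minimize read latency: best is 1.5, kept {P2}.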